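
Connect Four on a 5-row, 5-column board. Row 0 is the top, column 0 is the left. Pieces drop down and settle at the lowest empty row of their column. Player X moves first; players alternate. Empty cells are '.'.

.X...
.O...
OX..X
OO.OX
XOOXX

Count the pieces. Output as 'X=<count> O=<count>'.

X=7 O=7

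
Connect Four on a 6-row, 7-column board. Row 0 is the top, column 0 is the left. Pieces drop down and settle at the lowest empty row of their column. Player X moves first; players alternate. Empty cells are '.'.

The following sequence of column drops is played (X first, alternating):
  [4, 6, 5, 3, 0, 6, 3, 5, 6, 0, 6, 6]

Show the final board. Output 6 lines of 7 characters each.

Move 1: X drops in col 4, lands at row 5
Move 2: O drops in col 6, lands at row 5
Move 3: X drops in col 5, lands at row 5
Move 4: O drops in col 3, lands at row 5
Move 5: X drops in col 0, lands at row 5
Move 6: O drops in col 6, lands at row 4
Move 7: X drops in col 3, lands at row 4
Move 8: O drops in col 5, lands at row 4
Move 9: X drops in col 6, lands at row 3
Move 10: O drops in col 0, lands at row 4
Move 11: X drops in col 6, lands at row 2
Move 12: O drops in col 6, lands at row 1

Answer: .......
......O
......X
......X
O..X.OO
X..OXXO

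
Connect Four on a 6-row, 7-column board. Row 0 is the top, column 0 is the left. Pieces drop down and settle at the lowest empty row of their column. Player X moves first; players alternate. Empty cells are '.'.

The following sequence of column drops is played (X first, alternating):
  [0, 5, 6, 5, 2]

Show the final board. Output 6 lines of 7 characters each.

Answer: .......
.......
.......
.......
.....O.
X.X..OX

Derivation:
Move 1: X drops in col 0, lands at row 5
Move 2: O drops in col 5, lands at row 5
Move 3: X drops in col 6, lands at row 5
Move 4: O drops in col 5, lands at row 4
Move 5: X drops in col 2, lands at row 5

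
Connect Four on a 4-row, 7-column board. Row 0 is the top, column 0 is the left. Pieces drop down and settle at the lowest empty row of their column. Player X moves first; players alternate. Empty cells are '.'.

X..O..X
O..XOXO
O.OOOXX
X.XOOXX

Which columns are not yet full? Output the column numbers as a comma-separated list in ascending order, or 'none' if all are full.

Answer: 1,2,4,5

Derivation:
col 0: top cell = 'X' → FULL
col 1: top cell = '.' → open
col 2: top cell = '.' → open
col 3: top cell = 'O' → FULL
col 4: top cell = '.' → open
col 5: top cell = '.' → open
col 6: top cell = 'X' → FULL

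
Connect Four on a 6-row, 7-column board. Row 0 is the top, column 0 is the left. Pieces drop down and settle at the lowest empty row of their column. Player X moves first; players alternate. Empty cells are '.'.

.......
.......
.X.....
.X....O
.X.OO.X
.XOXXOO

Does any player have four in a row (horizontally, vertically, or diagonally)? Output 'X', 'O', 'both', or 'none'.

X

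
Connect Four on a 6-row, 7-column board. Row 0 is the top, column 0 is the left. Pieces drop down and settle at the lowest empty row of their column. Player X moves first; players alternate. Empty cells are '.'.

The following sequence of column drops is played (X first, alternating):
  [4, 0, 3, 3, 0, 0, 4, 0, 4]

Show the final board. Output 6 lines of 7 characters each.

Answer: .......
.......
O......
O...X..
X..OX..
O..XX..

Derivation:
Move 1: X drops in col 4, lands at row 5
Move 2: O drops in col 0, lands at row 5
Move 3: X drops in col 3, lands at row 5
Move 4: O drops in col 3, lands at row 4
Move 5: X drops in col 0, lands at row 4
Move 6: O drops in col 0, lands at row 3
Move 7: X drops in col 4, lands at row 4
Move 8: O drops in col 0, lands at row 2
Move 9: X drops in col 4, lands at row 3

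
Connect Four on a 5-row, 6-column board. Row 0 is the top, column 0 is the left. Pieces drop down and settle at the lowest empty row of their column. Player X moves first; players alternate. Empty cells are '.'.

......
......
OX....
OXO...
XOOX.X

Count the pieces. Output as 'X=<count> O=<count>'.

X=5 O=5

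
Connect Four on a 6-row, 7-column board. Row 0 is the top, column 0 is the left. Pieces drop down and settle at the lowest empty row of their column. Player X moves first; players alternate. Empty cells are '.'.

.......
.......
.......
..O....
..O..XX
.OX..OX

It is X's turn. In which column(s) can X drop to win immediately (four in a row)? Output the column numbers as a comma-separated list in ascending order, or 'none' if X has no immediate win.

col 0: drop X → no win
col 1: drop X → no win
col 2: drop X → no win
col 3: drop X → no win
col 4: drop X → no win
col 5: drop X → no win
col 6: drop X → no win

Answer: none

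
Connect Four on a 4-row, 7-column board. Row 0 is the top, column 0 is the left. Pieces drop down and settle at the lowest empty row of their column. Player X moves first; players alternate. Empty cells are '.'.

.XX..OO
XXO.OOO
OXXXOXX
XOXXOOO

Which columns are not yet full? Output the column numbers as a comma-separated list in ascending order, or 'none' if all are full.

col 0: top cell = '.' → open
col 1: top cell = 'X' → FULL
col 2: top cell = 'X' → FULL
col 3: top cell = '.' → open
col 4: top cell = '.' → open
col 5: top cell = 'O' → FULL
col 6: top cell = 'O' → FULL

Answer: 0,3,4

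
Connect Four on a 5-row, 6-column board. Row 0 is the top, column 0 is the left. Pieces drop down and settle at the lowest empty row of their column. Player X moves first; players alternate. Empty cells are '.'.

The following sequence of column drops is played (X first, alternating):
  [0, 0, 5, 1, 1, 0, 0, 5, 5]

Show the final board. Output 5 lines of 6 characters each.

Answer: ......
X.....
O....X
OX...O
XO...X

Derivation:
Move 1: X drops in col 0, lands at row 4
Move 2: O drops in col 0, lands at row 3
Move 3: X drops in col 5, lands at row 4
Move 4: O drops in col 1, lands at row 4
Move 5: X drops in col 1, lands at row 3
Move 6: O drops in col 0, lands at row 2
Move 7: X drops in col 0, lands at row 1
Move 8: O drops in col 5, lands at row 3
Move 9: X drops in col 5, lands at row 2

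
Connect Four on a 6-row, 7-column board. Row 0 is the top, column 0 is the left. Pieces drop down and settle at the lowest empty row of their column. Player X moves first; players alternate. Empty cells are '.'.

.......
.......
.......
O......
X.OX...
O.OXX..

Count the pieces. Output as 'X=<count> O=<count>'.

X=4 O=4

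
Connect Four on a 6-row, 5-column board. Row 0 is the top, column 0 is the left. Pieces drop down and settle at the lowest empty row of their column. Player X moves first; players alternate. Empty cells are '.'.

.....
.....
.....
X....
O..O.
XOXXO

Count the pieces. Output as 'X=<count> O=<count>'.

X=4 O=4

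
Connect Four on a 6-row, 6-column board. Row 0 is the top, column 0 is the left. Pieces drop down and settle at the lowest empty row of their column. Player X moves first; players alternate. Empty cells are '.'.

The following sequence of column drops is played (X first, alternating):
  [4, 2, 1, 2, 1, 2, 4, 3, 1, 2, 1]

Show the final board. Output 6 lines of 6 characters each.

Move 1: X drops in col 4, lands at row 5
Move 2: O drops in col 2, lands at row 5
Move 3: X drops in col 1, lands at row 5
Move 4: O drops in col 2, lands at row 4
Move 5: X drops in col 1, lands at row 4
Move 6: O drops in col 2, lands at row 3
Move 7: X drops in col 4, lands at row 4
Move 8: O drops in col 3, lands at row 5
Move 9: X drops in col 1, lands at row 3
Move 10: O drops in col 2, lands at row 2
Move 11: X drops in col 1, lands at row 2

Answer: ......
......
.XO...
.XO...
.XO.X.
.XOOX.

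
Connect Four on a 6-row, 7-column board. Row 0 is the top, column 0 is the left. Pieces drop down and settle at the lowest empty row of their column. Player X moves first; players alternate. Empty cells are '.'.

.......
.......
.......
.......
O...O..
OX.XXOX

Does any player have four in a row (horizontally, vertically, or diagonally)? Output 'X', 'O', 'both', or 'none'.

none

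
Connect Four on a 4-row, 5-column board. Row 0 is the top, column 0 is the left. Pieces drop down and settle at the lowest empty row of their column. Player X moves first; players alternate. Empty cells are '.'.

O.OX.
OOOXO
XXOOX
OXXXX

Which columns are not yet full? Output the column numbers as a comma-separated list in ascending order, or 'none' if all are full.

Answer: 1,4

Derivation:
col 0: top cell = 'O' → FULL
col 1: top cell = '.' → open
col 2: top cell = 'O' → FULL
col 3: top cell = 'X' → FULL
col 4: top cell = '.' → open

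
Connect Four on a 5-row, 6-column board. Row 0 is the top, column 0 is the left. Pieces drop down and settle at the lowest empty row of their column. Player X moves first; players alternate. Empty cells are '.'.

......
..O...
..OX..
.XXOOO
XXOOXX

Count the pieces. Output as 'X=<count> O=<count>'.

X=7 O=7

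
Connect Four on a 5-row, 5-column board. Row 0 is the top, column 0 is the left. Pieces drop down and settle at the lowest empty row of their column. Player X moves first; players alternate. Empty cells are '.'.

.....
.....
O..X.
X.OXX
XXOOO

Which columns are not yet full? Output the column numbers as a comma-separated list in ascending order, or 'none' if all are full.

Answer: 0,1,2,3,4

Derivation:
col 0: top cell = '.' → open
col 1: top cell = '.' → open
col 2: top cell = '.' → open
col 3: top cell = '.' → open
col 4: top cell = '.' → open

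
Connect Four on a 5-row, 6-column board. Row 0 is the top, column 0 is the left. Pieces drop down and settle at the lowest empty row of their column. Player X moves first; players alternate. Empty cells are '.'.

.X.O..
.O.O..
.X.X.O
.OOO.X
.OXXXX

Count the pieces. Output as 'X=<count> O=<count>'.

X=8 O=8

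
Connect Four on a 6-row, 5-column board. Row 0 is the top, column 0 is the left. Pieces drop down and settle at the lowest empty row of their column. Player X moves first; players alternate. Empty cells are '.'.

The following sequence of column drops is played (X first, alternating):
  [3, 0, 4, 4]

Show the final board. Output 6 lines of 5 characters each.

Move 1: X drops in col 3, lands at row 5
Move 2: O drops in col 0, lands at row 5
Move 3: X drops in col 4, lands at row 5
Move 4: O drops in col 4, lands at row 4

Answer: .....
.....
.....
.....
....O
O..XX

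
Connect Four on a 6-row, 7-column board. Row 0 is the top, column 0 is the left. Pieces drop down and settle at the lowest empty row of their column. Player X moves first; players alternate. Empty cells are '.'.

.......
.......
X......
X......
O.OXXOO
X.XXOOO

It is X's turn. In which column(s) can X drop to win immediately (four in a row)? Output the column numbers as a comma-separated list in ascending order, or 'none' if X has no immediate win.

col 0: drop X → no win
col 1: drop X → WIN!
col 2: drop X → no win
col 3: drop X → no win
col 4: drop X → no win
col 5: drop X → no win
col 6: drop X → no win

Answer: 1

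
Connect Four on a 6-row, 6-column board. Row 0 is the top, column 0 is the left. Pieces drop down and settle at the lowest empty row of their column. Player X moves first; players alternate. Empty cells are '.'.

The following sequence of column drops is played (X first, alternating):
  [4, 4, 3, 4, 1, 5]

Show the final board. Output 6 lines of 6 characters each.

Answer: ......
......
......
....O.
....O.
.X.XXO

Derivation:
Move 1: X drops in col 4, lands at row 5
Move 2: O drops in col 4, lands at row 4
Move 3: X drops in col 3, lands at row 5
Move 4: O drops in col 4, lands at row 3
Move 5: X drops in col 1, lands at row 5
Move 6: O drops in col 5, lands at row 5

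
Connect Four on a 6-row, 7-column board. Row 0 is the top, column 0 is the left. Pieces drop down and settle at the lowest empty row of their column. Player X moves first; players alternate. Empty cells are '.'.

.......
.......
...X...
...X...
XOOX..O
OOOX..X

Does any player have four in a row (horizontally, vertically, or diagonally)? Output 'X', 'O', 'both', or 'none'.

X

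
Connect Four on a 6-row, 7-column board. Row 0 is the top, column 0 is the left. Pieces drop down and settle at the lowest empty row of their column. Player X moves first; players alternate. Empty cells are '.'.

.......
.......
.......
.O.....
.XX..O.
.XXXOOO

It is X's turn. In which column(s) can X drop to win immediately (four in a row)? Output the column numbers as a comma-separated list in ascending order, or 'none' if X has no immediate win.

col 0: drop X → WIN!
col 1: drop X → no win
col 2: drop X → no win
col 3: drop X → no win
col 4: drop X → no win
col 5: drop X → no win
col 6: drop X → no win

Answer: 0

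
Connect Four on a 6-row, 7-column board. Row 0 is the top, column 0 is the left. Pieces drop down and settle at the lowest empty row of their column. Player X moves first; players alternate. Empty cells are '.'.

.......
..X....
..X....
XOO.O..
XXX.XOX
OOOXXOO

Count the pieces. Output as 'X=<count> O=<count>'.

X=10 O=9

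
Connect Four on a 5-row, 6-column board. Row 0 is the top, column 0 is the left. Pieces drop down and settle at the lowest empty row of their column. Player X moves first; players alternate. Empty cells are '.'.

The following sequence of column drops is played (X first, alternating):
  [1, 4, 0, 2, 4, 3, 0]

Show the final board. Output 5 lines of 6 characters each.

Answer: ......
......
......
X...X.
XXOOO.

Derivation:
Move 1: X drops in col 1, lands at row 4
Move 2: O drops in col 4, lands at row 4
Move 3: X drops in col 0, lands at row 4
Move 4: O drops in col 2, lands at row 4
Move 5: X drops in col 4, lands at row 3
Move 6: O drops in col 3, lands at row 4
Move 7: X drops in col 0, lands at row 3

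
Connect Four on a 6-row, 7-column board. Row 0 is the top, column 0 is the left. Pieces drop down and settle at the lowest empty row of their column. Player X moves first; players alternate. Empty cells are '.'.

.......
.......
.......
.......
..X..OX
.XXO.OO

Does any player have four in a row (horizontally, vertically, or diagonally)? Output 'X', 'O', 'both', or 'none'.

none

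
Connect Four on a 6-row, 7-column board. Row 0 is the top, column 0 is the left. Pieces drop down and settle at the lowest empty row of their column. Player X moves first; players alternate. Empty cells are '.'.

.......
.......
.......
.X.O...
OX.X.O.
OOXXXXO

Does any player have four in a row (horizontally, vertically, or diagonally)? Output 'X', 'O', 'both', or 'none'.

X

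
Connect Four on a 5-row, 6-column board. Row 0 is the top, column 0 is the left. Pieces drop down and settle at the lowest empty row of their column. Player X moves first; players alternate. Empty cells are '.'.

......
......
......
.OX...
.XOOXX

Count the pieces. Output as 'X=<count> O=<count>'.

X=4 O=3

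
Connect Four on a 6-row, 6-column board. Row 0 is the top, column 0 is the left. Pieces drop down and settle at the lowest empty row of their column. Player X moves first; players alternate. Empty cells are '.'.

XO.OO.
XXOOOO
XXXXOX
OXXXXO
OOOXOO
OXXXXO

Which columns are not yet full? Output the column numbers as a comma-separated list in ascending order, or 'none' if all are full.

col 0: top cell = 'X' → FULL
col 1: top cell = 'O' → FULL
col 2: top cell = '.' → open
col 3: top cell = 'O' → FULL
col 4: top cell = 'O' → FULL
col 5: top cell = '.' → open

Answer: 2,5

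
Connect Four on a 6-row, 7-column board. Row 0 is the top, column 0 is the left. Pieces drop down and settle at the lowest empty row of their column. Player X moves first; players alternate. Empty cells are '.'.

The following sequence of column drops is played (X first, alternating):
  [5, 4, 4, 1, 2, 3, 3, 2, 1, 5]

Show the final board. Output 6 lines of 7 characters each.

Move 1: X drops in col 5, lands at row 5
Move 2: O drops in col 4, lands at row 5
Move 3: X drops in col 4, lands at row 4
Move 4: O drops in col 1, lands at row 5
Move 5: X drops in col 2, lands at row 5
Move 6: O drops in col 3, lands at row 5
Move 7: X drops in col 3, lands at row 4
Move 8: O drops in col 2, lands at row 4
Move 9: X drops in col 1, lands at row 4
Move 10: O drops in col 5, lands at row 4

Answer: .......
.......
.......
.......
.XOXXO.
.OXOOX.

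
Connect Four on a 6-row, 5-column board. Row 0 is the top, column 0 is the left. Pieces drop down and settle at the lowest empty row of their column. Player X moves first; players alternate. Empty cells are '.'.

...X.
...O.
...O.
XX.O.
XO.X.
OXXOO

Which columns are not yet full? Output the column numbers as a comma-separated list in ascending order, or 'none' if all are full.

col 0: top cell = '.' → open
col 1: top cell = '.' → open
col 2: top cell = '.' → open
col 3: top cell = 'X' → FULL
col 4: top cell = '.' → open

Answer: 0,1,2,4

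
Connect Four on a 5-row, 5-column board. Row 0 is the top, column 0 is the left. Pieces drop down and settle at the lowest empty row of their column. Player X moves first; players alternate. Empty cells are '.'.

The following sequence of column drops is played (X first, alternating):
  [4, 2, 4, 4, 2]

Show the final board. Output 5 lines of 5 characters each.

Move 1: X drops in col 4, lands at row 4
Move 2: O drops in col 2, lands at row 4
Move 3: X drops in col 4, lands at row 3
Move 4: O drops in col 4, lands at row 2
Move 5: X drops in col 2, lands at row 3

Answer: .....
.....
....O
..X.X
..O.X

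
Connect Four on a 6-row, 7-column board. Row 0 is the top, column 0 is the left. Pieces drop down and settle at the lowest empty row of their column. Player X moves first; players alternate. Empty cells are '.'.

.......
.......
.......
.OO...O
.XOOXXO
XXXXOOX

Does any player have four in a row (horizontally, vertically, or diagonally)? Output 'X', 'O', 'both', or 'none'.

X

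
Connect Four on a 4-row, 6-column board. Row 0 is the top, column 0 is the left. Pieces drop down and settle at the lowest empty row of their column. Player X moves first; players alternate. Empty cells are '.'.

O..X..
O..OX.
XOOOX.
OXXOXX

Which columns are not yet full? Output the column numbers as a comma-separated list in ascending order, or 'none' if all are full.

Answer: 1,2,4,5

Derivation:
col 0: top cell = 'O' → FULL
col 1: top cell = '.' → open
col 2: top cell = '.' → open
col 3: top cell = 'X' → FULL
col 4: top cell = '.' → open
col 5: top cell = '.' → open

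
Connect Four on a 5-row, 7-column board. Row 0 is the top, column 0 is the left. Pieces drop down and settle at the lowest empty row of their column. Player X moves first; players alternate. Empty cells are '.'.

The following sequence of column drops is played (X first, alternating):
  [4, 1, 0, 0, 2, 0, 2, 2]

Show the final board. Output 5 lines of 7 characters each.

Answer: .......
.......
O.O....
O.X....
XOX.X..

Derivation:
Move 1: X drops in col 4, lands at row 4
Move 2: O drops in col 1, lands at row 4
Move 3: X drops in col 0, lands at row 4
Move 4: O drops in col 0, lands at row 3
Move 5: X drops in col 2, lands at row 4
Move 6: O drops in col 0, lands at row 2
Move 7: X drops in col 2, lands at row 3
Move 8: O drops in col 2, lands at row 2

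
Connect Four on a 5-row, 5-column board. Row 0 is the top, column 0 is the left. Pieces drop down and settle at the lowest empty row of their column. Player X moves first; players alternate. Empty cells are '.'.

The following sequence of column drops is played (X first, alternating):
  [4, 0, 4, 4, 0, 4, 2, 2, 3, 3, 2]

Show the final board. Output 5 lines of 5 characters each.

Move 1: X drops in col 4, lands at row 4
Move 2: O drops in col 0, lands at row 4
Move 3: X drops in col 4, lands at row 3
Move 4: O drops in col 4, lands at row 2
Move 5: X drops in col 0, lands at row 3
Move 6: O drops in col 4, lands at row 1
Move 7: X drops in col 2, lands at row 4
Move 8: O drops in col 2, lands at row 3
Move 9: X drops in col 3, lands at row 4
Move 10: O drops in col 3, lands at row 3
Move 11: X drops in col 2, lands at row 2

Answer: .....
....O
..X.O
X.OOX
O.XXX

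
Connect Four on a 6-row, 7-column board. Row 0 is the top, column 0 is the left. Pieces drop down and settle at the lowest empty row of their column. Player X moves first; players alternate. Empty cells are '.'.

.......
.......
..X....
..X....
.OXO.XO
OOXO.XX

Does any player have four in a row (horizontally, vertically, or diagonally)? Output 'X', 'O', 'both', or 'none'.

X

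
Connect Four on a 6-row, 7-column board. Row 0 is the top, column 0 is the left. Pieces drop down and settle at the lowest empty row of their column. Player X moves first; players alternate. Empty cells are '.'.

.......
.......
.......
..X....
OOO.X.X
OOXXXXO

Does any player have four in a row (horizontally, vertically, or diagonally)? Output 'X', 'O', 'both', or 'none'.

X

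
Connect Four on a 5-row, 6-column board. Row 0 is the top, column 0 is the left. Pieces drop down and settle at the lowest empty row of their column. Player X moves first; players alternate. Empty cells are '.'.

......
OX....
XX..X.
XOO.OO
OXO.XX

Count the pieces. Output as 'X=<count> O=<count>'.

X=8 O=7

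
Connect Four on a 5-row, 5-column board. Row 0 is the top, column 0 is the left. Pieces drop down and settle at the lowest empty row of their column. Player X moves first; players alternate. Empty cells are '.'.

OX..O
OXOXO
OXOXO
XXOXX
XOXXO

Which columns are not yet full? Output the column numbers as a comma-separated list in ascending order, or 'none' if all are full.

col 0: top cell = 'O' → FULL
col 1: top cell = 'X' → FULL
col 2: top cell = '.' → open
col 3: top cell = '.' → open
col 4: top cell = 'O' → FULL

Answer: 2,3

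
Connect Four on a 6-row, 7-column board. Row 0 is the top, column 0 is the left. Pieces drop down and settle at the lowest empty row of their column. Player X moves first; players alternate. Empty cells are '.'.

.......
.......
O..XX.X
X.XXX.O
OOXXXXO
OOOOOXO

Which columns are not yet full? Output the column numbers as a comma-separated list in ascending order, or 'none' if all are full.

col 0: top cell = '.' → open
col 1: top cell = '.' → open
col 2: top cell = '.' → open
col 3: top cell = '.' → open
col 4: top cell = '.' → open
col 5: top cell = '.' → open
col 6: top cell = '.' → open

Answer: 0,1,2,3,4,5,6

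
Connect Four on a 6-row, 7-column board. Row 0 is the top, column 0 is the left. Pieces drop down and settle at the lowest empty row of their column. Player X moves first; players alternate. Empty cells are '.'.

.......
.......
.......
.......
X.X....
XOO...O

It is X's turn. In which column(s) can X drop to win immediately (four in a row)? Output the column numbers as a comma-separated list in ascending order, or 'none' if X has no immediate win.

col 0: drop X → no win
col 1: drop X → no win
col 2: drop X → no win
col 3: drop X → no win
col 4: drop X → no win
col 5: drop X → no win
col 6: drop X → no win

Answer: none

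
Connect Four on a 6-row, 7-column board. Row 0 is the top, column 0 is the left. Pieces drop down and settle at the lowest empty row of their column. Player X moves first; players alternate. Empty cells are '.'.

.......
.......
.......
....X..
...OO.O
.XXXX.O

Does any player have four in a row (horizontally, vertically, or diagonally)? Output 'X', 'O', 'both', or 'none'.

X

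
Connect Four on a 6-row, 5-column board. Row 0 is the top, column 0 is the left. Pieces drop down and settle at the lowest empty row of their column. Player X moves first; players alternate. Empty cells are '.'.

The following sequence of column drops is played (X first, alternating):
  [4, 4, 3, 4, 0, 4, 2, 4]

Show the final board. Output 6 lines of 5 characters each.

Move 1: X drops in col 4, lands at row 5
Move 2: O drops in col 4, lands at row 4
Move 3: X drops in col 3, lands at row 5
Move 4: O drops in col 4, lands at row 3
Move 5: X drops in col 0, lands at row 5
Move 6: O drops in col 4, lands at row 2
Move 7: X drops in col 2, lands at row 5
Move 8: O drops in col 4, lands at row 1

Answer: .....
....O
....O
....O
....O
X.XXX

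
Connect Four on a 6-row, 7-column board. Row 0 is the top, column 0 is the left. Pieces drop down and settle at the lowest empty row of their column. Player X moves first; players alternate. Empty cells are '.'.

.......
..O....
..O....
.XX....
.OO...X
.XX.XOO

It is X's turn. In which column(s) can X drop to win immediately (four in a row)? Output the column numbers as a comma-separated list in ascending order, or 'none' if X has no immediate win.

Answer: 3

Derivation:
col 0: drop X → no win
col 1: drop X → no win
col 2: drop X → no win
col 3: drop X → WIN!
col 4: drop X → no win
col 5: drop X → no win
col 6: drop X → no win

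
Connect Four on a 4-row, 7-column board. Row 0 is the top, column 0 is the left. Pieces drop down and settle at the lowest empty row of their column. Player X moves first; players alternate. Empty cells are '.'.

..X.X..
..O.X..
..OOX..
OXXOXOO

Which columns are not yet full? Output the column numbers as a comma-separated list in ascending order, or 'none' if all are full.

col 0: top cell = '.' → open
col 1: top cell = '.' → open
col 2: top cell = 'X' → FULL
col 3: top cell = '.' → open
col 4: top cell = 'X' → FULL
col 5: top cell = '.' → open
col 6: top cell = '.' → open

Answer: 0,1,3,5,6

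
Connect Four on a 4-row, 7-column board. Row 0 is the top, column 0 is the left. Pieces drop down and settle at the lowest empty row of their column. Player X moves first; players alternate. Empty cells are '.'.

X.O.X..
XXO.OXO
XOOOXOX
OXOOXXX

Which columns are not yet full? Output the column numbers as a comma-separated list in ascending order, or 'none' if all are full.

col 0: top cell = 'X' → FULL
col 1: top cell = '.' → open
col 2: top cell = 'O' → FULL
col 3: top cell = '.' → open
col 4: top cell = 'X' → FULL
col 5: top cell = '.' → open
col 6: top cell = '.' → open

Answer: 1,3,5,6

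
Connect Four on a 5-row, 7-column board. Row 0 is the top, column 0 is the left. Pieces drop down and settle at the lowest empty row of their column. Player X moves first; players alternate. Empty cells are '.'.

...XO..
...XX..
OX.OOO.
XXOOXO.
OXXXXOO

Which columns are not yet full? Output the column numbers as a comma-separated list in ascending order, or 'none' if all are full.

col 0: top cell = '.' → open
col 1: top cell = '.' → open
col 2: top cell = '.' → open
col 3: top cell = 'X' → FULL
col 4: top cell = 'O' → FULL
col 5: top cell = '.' → open
col 6: top cell = '.' → open

Answer: 0,1,2,5,6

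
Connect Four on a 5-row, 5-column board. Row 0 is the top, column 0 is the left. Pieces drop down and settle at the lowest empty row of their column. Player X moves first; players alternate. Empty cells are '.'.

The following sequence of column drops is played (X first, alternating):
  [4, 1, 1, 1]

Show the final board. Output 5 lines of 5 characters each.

Answer: .....
.....
.O...
.X...
.O..X

Derivation:
Move 1: X drops in col 4, lands at row 4
Move 2: O drops in col 1, lands at row 4
Move 3: X drops in col 1, lands at row 3
Move 4: O drops in col 1, lands at row 2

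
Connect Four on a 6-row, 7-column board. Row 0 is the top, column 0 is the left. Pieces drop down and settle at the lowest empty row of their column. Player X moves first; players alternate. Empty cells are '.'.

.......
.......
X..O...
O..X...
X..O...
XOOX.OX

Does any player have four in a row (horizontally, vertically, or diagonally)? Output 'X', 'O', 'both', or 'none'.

none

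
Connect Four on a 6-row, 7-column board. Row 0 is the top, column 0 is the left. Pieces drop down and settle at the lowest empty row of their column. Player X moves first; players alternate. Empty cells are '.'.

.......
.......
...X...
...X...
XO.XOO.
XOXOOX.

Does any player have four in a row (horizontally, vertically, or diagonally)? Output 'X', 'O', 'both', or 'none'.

none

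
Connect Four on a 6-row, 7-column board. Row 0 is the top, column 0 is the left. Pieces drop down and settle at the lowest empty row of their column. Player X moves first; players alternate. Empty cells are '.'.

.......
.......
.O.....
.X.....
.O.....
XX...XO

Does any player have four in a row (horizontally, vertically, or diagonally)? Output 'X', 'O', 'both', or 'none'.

none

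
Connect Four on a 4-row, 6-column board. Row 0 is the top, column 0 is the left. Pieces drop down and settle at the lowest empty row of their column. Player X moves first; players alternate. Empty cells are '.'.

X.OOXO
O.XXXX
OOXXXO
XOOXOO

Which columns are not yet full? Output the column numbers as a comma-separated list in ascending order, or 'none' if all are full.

Answer: 1

Derivation:
col 0: top cell = 'X' → FULL
col 1: top cell = '.' → open
col 2: top cell = 'O' → FULL
col 3: top cell = 'O' → FULL
col 4: top cell = 'X' → FULL
col 5: top cell = 'O' → FULL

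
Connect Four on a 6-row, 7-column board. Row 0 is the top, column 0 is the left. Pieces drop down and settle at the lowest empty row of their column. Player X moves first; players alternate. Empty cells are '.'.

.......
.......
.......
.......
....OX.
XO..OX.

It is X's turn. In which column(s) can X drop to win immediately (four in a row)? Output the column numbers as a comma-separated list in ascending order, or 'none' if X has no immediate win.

col 0: drop X → no win
col 1: drop X → no win
col 2: drop X → no win
col 3: drop X → no win
col 4: drop X → no win
col 5: drop X → no win
col 6: drop X → no win

Answer: none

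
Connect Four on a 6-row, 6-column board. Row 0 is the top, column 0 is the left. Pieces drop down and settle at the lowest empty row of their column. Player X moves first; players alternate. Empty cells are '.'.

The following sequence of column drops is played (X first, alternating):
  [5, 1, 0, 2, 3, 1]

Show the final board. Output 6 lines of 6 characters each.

Answer: ......
......
......
......
.O....
XOOX.X

Derivation:
Move 1: X drops in col 5, lands at row 5
Move 2: O drops in col 1, lands at row 5
Move 3: X drops in col 0, lands at row 5
Move 4: O drops in col 2, lands at row 5
Move 5: X drops in col 3, lands at row 5
Move 6: O drops in col 1, lands at row 4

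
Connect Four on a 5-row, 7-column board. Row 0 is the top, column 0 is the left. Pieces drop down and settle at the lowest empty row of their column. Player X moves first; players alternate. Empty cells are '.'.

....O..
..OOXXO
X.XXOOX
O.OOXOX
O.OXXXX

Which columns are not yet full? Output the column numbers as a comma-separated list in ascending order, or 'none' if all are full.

col 0: top cell = '.' → open
col 1: top cell = '.' → open
col 2: top cell = '.' → open
col 3: top cell = '.' → open
col 4: top cell = 'O' → FULL
col 5: top cell = '.' → open
col 6: top cell = '.' → open

Answer: 0,1,2,3,5,6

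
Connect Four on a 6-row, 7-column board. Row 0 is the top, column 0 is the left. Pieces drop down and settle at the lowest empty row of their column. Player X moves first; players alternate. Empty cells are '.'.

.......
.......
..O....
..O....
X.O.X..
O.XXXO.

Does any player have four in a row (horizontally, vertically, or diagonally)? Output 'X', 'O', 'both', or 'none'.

none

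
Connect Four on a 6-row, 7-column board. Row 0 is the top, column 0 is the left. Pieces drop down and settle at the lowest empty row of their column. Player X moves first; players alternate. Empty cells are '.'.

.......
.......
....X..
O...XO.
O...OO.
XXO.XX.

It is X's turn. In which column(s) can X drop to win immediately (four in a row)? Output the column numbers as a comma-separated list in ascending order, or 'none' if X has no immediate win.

col 0: drop X → no win
col 1: drop X → no win
col 2: drop X → no win
col 3: drop X → no win
col 4: drop X → no win
col 5: drop X → no win
col 6: drop X → no win

Answer: none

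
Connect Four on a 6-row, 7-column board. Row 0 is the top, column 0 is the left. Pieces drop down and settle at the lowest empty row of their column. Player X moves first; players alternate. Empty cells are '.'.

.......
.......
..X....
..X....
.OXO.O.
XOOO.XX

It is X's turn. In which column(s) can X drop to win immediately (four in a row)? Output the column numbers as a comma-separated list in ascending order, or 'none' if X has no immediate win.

col 0: drop X → no win
col 1: drop X → no win
col 2: drop X → WIN!
col 3: drop X → no win
col 4: drop X → no win
col 5: drop X → no win
col 6: drop X → no win

Answer: 2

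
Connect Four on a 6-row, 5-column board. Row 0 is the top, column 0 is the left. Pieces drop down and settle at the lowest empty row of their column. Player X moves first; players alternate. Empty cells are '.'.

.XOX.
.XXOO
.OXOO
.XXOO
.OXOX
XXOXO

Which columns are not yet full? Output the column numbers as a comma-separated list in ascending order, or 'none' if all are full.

Answer: 0,4

Derivation:
col 0: top cell = '.' → open
col 1: top cell = 'X' → FULL
col 2: top cell = 'O' → FULL
col 3: top cell = 'X' → FULL
col 4: top cell = '.' → open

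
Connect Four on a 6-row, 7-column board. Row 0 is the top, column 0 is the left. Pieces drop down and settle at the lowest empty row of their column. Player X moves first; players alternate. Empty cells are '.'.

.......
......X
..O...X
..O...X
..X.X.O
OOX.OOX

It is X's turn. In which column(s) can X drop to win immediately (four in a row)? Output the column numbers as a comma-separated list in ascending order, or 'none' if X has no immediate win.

col 0: drop X → no win
col 1: drop X → no win
col 2: drop X → no win
col 3: drop X → no win
col 4: drop X → no win
col 5: drop X → no win
col 6: drop X → WIN!

Answer: 6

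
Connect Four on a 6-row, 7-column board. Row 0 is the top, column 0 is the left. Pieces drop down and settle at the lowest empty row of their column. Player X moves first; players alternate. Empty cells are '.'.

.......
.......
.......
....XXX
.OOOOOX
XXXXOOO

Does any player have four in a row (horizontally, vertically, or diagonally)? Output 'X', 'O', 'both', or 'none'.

both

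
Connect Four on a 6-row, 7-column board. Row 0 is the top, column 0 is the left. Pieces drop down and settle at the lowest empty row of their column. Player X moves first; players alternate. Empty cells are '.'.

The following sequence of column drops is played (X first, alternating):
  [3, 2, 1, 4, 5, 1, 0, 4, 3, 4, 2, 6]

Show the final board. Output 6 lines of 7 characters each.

Answer: .......
.......
.......
....O..
.OXXO..
XXOXOXO

Derivation:
Move 1: X drops in col 3, lands at row 5
Move 2: O drops in col 2, lands at row 5
Move 3: X drops in col 1, lands at row 5
Move 4: O drops in col 4, lands at row 5
Move 5: X drops in col 5, lands at row 5
Move 6: O drops in col 1, lands at row 4
Move 7: X drops in col 0, lands at row 5
Move 8: O drops in col 4, lands at row 4
Move 9: X drops in col 3, lands at row 4
Move 10: O drops in col 4, lands at row 3
Move 11: X drops in col 2, lands at row 4
Move 12: O drops in col 6, lands at row 5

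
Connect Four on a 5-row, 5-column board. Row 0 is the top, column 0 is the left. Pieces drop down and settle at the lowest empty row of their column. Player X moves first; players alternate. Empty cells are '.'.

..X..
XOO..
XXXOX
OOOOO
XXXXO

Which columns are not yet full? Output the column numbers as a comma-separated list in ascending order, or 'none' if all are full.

Answer: 0,1,3,4

Derivation:
col 0: top cell = '.' → open
col 1: top cell = '.' → open
col 2: top cell = 'X' → FULL
col 3: top cell = '.' → open
col 4: top cell = '.' → open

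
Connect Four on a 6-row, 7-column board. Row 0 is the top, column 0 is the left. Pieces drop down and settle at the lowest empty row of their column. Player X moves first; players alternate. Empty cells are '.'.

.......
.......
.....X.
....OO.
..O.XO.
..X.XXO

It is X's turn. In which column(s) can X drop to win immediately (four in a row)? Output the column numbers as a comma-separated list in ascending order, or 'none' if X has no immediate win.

Answer: 3

Derivation:
col 0: drop X → no win
col 1: drop X → no win
col 2: drop X → no win
col 3: drop X → WIN!
col 4: drop X → no win
col 5: drop X → no win
col 6: drop X → no win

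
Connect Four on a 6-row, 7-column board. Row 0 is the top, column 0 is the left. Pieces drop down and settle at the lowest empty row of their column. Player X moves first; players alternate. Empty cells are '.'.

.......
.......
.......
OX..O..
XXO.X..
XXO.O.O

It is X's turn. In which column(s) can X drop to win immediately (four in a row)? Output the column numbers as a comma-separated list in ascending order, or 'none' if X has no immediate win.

col 0: drop X → no win
col 1: drop X → WIN!
col 2: drop X → no win
col 3: drop X → no win
col 4: drop X → no win
col 5: drop X → no win
col 6: drop X → no win

Answer: 1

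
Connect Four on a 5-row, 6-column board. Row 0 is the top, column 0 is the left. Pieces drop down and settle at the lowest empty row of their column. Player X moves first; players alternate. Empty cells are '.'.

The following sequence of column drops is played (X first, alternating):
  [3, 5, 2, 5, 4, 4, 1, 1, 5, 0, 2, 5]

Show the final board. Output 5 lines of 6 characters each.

Answer: ......
.....O
.....X
.OX.OO
OXXXXO

Derivation:
Move 1: X drops in col 3, lands at row 4
Move 2: O drops in col 5, lands at row 4
Move 3: X drops in col 2, lands at row 4
Move 4: O drops in col 5, lands at row 3
Move 5: X drops in col 4, lands at row 4
Move 6: O drops in col 4, lands at row 3
Move 7: X drops in col 1, lands at row 4
Move 8: O drops in col 1, lands at row 3
Move 9: X drops in col 5, lands at row 2
Move 10: O drops in col 0, lands at row 4
Move 11: X drops in col 2, lands at row 3
Move 12: O drops in col 5, lands at row 1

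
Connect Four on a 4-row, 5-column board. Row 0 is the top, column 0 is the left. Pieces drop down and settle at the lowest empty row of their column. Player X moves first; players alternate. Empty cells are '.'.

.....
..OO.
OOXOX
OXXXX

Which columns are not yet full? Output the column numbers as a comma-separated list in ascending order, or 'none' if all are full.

Answer: 0,1,2,3,4

Derivation:
col 0: top cell = '.' → open
col 1: top cell = '.' → open
col 2: top cell = '.' → open
col 3: top cell = '.' → open
col 4: top cell = '.' → open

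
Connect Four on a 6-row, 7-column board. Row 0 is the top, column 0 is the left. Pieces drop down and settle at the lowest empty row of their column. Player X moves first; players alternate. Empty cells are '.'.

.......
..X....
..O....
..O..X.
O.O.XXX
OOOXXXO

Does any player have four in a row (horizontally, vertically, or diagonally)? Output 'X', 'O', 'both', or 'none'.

O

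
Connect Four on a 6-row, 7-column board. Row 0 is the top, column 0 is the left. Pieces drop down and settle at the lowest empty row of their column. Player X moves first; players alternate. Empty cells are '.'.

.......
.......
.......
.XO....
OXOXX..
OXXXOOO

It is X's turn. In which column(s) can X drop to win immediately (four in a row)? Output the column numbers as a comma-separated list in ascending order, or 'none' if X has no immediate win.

col 0: drop X → no win
col 1: drop X → WIN!
col 2: drop X → no win
col 3: drop X → no win
col 4: drop X → no win
col 5: drop X → no win
col 6: drop X → no win

Answer: 1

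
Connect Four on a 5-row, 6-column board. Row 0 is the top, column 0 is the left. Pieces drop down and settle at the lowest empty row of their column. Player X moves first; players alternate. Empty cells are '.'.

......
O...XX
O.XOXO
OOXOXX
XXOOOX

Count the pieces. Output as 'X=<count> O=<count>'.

X=10 O=10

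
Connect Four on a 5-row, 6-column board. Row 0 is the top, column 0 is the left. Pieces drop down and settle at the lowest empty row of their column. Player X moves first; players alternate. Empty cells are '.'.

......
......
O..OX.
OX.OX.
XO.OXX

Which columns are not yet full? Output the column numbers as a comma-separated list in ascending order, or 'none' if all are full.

Answer: 0,1,2,3,4,5

Derivation:
col 0: top cell = '.' → open
col 1: top cell = '.' → open
col 2: top cell = '.' → open
col 3: top cell = '.' → open
col 4: top cell = '.' → open
col 5: top cell = '.' → open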